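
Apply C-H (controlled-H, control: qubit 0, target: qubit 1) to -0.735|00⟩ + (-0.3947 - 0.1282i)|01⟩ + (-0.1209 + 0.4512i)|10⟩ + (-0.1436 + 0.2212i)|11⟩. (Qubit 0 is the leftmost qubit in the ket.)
-0.735|00⟩ + (-0.3947 - 0.1282i)|01⟩ + (-0.187 + 0.4755i)|10⟩ + (0.01605 + 0.1626i)|11⟩

C-H leaves the control-|0⟩ kets |00⟩, |01⟩ unchanged and applies H to qubit 1 on the control-|1⟩ pair (|10⟩, |11⟩).
H = [[1/√2, 1/√2], [1/√2, -1/√2]].
With a = amp(|10⟩) = (-0.1209 + 0.4512i) and b = amp(|11⟩) = (-0.1436 + 0.2212i):
new amp(|10⟩) = (1/√2)·a + (1/√2)·b = (-0.187 + 0.4755i)
new amp(|11⟩) = (1/√2)·a + (-1/√2)·b = (0.01605 + 0.1626i)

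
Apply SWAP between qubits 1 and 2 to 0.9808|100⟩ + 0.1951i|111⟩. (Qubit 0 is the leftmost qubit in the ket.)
0.9808|100⟩ + 0.1951i|111⟩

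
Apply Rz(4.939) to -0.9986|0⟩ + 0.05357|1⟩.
(0.7814 + 0.6218i)|0⟩ + (-0.04192 + 0.03335i)|1⟩

Rz(4.939) = [[e^(−iθ/2), 0], [0, e^(iθ/2)]] with e^(±iθ/2) = cos(θ/2) ± i·sin(θ/2); θ = 4.939, cos(θ/2) ≈ -0.78252, sin(θ/2) ≈ 0.622625.
With a = amp(|0⟩) = -0.9986 and b = amp(|1⟩) = 0.05357:
new amp(|0⟩) = (-0.78252 - 0.622625i)·a = (0.7814 + 0.6218i)
new amp(|1⟩) = (-0.78252 + 0.622625i)·b = (-0.04192 + 0.03335i)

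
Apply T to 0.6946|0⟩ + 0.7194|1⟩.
0.6946|0⟩ + (0.5087 + 0.5087i)|1⟩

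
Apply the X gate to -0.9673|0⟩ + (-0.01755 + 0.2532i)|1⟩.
(-0.01755 + 0.2532i)|0⟩ - 0.9673|1⟩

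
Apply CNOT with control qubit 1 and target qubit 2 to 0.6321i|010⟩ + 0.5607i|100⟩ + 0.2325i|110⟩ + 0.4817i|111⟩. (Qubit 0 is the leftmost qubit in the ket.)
0.6321i|011⟩ + 0.5607i|100⟩ + 0.4817i|110⟩ + 0.2325i|111⟩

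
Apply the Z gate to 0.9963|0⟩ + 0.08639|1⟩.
0.9963|0⟩ - 0.08639|1⟩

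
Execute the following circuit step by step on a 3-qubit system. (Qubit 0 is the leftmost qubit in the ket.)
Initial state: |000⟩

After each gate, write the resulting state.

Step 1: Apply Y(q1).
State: i|010⟩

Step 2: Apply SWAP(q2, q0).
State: i|010⟩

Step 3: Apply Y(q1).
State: |000⟩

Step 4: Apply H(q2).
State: 1/√2|000⟩ + 1/√2|001⟩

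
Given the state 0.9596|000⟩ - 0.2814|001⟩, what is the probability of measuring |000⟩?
0.9208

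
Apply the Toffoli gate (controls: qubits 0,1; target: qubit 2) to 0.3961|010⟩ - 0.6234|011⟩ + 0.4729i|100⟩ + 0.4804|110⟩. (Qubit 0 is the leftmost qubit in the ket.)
0.3961|010⟩ - 0.6234|011⟩ + 0.4729i|100⟩ + 0.4804|111⟩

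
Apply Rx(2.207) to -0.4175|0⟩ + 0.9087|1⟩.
(-0.1881 - 0.8113i)|0⟩ + (0.4093 + 0.3727i)|1⟩

Rx(2.207) = [[cos(θ/2), −i·sin(θ/2)], [−i·sin(θ/2), cos(θ/2)]]; θ = 2.207, cos(θ/2) ≈ 0.450474, sin(θ/2) ≈ 0.892789.
With a = amp(|0⟩) = -0.4175 and b = amp(|1⟩) = 0.9087:
new amp(|0⟩) = (0.450474)·a + (-0.892789i)·b = (-0.1881 - 0.8113i)
new amp(|1⟩) = (-0.892789i)·a + (0.450474)·b = (0.4093 + 0.3727i)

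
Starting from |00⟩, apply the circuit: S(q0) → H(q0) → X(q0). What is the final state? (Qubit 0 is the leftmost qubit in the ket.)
1/√2|00⟩ + 1/√2|10⟩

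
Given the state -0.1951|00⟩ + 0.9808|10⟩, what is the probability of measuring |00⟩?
0.03806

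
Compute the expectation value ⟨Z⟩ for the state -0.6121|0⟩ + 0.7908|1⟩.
-0.2507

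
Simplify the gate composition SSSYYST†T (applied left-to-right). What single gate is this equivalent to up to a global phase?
I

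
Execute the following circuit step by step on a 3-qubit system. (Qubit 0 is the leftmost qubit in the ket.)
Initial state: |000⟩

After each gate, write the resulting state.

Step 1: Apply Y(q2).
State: i|001⟩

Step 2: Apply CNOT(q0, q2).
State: i|001⟩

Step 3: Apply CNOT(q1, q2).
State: i|001⟩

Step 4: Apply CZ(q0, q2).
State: i|001⟩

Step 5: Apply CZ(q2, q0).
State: i|001⟩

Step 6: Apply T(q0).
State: i|001⟩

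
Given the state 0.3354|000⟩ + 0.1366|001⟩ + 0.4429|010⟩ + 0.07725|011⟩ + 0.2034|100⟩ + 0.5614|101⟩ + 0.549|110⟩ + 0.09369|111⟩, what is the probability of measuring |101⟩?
0.3152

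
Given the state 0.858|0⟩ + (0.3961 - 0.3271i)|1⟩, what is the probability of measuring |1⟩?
0.2639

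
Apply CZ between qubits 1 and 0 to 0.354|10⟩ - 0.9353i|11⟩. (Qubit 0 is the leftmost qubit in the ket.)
0.354|10⟩ + 0.9353i|11⟩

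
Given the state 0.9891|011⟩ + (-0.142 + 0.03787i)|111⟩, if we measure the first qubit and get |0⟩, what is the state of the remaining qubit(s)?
|11⟩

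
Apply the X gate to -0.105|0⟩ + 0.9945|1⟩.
0.9945|0⟩ - 0.105|1⟩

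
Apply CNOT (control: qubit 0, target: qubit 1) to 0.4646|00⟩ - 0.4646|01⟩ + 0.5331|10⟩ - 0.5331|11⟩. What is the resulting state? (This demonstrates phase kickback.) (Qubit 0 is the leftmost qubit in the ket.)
0.4646|00⟩ - 0.4646|01⟩ - 0.5331|10⟩ + 0.5331|11⟩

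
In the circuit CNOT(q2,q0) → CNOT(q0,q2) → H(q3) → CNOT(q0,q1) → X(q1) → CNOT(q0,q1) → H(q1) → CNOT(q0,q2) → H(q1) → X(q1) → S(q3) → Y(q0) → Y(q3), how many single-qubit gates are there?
8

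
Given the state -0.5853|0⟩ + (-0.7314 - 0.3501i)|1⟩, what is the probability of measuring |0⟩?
0.3426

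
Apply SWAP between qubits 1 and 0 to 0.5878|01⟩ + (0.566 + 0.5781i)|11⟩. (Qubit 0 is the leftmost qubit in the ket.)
0.5878|10⟩ + (0.566 + 0.5781i)|11⟩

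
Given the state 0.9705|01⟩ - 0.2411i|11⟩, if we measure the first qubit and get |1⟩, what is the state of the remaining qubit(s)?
-i|1⟩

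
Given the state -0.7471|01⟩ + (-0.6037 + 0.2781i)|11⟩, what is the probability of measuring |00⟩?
0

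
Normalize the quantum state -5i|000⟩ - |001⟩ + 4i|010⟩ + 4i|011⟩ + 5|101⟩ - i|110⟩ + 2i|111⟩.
-0.533i|000⟩ - 0.1066|001⟩ + 0.4264i|010⟩ + 0.4264i|011⟩ + 0.533|101⟩ - 0.1066i|110⟩ + 0.2132i|111⟩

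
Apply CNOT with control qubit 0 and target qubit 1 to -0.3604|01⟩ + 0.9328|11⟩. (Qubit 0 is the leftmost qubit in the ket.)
-0.3604|01⟩ + 0.9328|10⟩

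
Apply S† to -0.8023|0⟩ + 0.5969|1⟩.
-0.8023|0⟩ - 0.5969i|1⟩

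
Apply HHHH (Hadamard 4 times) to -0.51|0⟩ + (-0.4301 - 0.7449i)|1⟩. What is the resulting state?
-0.51|0⟩ + (-0.4301 - 0.7449i)|1⟩

H² = I, so an even number of Hadamards cancels: H^4 = I and the state is unchanged.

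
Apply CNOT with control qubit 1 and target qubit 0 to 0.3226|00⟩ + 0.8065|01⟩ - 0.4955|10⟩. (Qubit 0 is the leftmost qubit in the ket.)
0.3226|00⟩ - 0.4955|10⟩ + 0.8065|11⟩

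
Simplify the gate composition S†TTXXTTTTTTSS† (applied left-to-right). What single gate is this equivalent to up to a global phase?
S†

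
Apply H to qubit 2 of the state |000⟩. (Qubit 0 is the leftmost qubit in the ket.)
1/√2|000⟩ + 1/√2|001⟩

H on qubit 2 mixes each pair of kets that differ only in qubit 2: amplitudes (a, b) of (|…0…⟩, |…1…⟩) become ((a + b)/√2, (a − b)/√2). Kets absent from the input have amplitude 0.
(|000⟩, |001⟩): (a, b) = (1, 0) → (1/√2, 1/√2)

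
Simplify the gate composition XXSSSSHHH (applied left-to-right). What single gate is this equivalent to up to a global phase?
H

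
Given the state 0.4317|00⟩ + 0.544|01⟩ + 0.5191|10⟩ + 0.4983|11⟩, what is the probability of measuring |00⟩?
0.1864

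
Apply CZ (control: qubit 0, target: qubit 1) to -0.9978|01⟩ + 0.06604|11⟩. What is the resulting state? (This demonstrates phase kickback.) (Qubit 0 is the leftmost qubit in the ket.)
-0.9978|01⟩ - 0.06604|11⟩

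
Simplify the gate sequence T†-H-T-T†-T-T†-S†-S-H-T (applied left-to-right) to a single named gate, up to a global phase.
I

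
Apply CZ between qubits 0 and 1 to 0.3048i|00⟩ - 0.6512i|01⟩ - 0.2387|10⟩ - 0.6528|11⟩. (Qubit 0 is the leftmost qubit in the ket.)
0.3048i|00⟩ - 0.6512i|01⟩ - 0.2387|10⟩ + 0.6528|11⟩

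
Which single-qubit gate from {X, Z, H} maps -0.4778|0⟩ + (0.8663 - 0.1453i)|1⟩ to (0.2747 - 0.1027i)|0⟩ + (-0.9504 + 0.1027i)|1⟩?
H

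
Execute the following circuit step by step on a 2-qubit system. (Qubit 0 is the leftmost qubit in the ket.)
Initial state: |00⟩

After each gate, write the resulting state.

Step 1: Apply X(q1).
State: |01⟩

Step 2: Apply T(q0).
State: |01⟩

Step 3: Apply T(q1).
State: (1/√2 + (1/√2)i)|01⟩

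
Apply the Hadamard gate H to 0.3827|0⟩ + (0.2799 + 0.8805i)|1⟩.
(0.4685 + 0.6226i)|0⟩ + (0.07269 - 0.6226i)|1⟩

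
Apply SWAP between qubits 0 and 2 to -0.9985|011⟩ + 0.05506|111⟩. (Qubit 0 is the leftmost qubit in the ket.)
-0.9985|110⟩ + 0.05506|111⟩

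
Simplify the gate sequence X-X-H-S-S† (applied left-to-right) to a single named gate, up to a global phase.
H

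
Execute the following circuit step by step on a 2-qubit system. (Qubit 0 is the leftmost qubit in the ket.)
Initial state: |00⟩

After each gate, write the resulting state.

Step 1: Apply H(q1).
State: 1/√2|00⟩ + 1/√2|01⟩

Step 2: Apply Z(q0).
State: 1/√2|00⟩ + 1/√2|01⟩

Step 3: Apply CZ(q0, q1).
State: 1/√2|00⟩ + 1/√2|01⟩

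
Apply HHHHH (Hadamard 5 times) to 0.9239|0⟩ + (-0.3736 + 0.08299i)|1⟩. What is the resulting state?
(0.3891 + 0.05868i)|0⟩ + (0.9175 - 0.05868i)|1⟩

H² = I, so H^5 = H: a single Hadamard. With (a, b) = (0.9239, (-0.3736 + 0.08299i)), H gives ((a + b)/√2, (a − b)/√2) = ((0.3891 + 0.05868i), (0.9175 - 0.05868i)).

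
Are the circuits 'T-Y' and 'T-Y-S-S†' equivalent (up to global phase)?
Yes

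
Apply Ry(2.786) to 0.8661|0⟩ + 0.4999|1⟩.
-0.3388|0⟩ + 0.9409|1⟩

Ry(2.786) = [[cos(θ/2), −sin(θ/2)], [sin(θ/2), cos(θ/2)]]; θ = 2.786, cos(θ/2) ≈ 0.176861, sin(θ/2) ≈ 0.984236.
With a = amp(|0⟩) = 0.8661 and b = amp(|1⟩) = 0.4999:
new amp(|0⟩) = (0.176861)·a + (-0.984236)·b = -0.3388
new amp(|1⟩) = (0.984236)·a + (0.176861)·b = 0.9409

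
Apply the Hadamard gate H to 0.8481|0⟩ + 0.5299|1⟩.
0.9744|0⟩ + 0.225|1⟩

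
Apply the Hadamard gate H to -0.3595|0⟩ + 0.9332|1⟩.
0.4057|0⟩ - 0.9141|1⟩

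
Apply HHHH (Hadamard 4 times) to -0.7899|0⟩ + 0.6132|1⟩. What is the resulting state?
-0.7899|0⟩ + 0.6132|1⟩

H² = I, so an even number of Hadamards cancels: H^4 = I and the state is unchanged.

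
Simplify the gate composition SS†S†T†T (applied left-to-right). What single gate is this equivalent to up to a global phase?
S†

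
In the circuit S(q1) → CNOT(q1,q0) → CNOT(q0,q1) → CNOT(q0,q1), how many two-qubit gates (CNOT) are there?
3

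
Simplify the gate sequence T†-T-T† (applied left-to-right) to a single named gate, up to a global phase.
T†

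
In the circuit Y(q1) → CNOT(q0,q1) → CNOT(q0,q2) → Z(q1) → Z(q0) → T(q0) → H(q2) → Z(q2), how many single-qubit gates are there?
6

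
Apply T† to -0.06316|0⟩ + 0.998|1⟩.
-0.06316|0⟩ + (0.7057 - 0.7057i)|1⟩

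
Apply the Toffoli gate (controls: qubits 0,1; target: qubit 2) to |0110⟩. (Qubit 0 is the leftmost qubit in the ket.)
|0110⟩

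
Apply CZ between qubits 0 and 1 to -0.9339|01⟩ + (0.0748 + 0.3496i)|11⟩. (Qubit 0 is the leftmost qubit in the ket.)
-0.9339|01⟩ + (-0.0748 - 0.3496i)|11⟩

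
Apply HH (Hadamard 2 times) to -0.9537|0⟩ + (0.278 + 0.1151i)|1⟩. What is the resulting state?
-0.9537|0⟩ + (0.278 + 0.1151i)|1⟩

H² = I, so an even number of Hadamards cancels: H^2 = I and the state is unchanged.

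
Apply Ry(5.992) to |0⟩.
-0.9894|0⟩ + 0.1451|1⟩

Ry(5.992) = [[cos(θ/2), −sin(θ/2)], [sin(θ/2), cos(θ/2)]]; θ = 5.992, cos(θ/2) ≈ -0.98942, sin(θ/2) ≈ 0.145079.
With a = amp(|0⟩) = 1 and b = amp(|1⟩) = 0:
new amp(|0⟩) = (-0.98942)·a + (-0.145079)·b = -0.9894
new amp(|1⟩) = (0.145079)·a + (-0.98942)·b = 0.1451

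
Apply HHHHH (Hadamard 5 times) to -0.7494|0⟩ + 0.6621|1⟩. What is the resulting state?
-0.06173|0⟩ - 0.9981|1⟩

H² = I, so H^5 = H: a single Hadamard. With (a, b) = (-0.7494, 0.6621), H gives ((a + b)/√2, (a − b)/√2) = (-0.06173, -0.9981).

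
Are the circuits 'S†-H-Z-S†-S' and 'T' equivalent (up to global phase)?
No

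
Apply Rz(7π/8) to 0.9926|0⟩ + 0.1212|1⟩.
(0.1936 - 0.9735i)|0⟩ + (0.02364 + 0.1189i)|1⟩

Rz(7π/8) = [[e^(−iθ/2), 0], [0, e^(iθ/2)]] with e^(±iθ/2) = cos(θ/2) ± i·sin(θ/2); θ = 7π/8, cos(θ/2) ≈ 0.19509, sin(θ/2) ≈ 0.980785.
With a = amp(|0⟩) = 0.9926 and b = amp(|1⟩) = 0.1212:
new amp(|0⟩) = (0.19509 - 0.980785i)·a = (0.1936 - 0.9735i)
new amp(|1⟩) = (0.19509 + 0.980785i)·b = (0.02364 + 0.1189i)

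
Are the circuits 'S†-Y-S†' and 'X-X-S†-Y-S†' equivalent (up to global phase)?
Yes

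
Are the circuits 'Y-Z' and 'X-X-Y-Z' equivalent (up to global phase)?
Yes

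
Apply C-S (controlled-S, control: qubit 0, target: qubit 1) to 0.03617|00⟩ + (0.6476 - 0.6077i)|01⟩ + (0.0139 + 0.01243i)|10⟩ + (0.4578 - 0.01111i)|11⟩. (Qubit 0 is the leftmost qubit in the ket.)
0.03617|00⟩ + (0.6476 - 0.6077i)|01⟩ + (0.0139 + 0.01243i)|10⟩ + (0.01111 + 0.4578i)|11⟩

C-S leaves the control-|0⟩ kets |00⟩, |01⟩ unchanged and applies S to qubit 1 on the control-|1⟩ pair (|10⟩, |11⟩).
S = [[1, 0], [0, i]].
With a = amp(|10⟩) = (0.0139 + 0.01243i) and b = amp(|11⟩) = (0.4578 - 0.01111i):
new amp(|10⟩) = (1)·a = (0.0139 + 0.01243i)
new amp(|11⟩) = (i)·b = (0.01111 + 0.4578i)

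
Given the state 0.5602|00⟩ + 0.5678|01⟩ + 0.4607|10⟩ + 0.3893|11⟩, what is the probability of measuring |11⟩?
0.1516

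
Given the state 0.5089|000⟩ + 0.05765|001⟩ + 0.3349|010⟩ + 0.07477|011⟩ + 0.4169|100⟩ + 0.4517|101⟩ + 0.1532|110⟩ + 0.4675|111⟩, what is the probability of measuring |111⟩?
0.2186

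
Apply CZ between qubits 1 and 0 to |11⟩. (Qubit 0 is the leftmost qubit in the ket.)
-|11⟩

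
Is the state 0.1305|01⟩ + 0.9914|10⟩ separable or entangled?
Entangled

Writing the state as a|00⟩ + b|01⟩ + c|10⟩ + d|11⟩, it is a product state iff ad − bc = 0.
Here (a, b, c, d) = (0, 0.1305, 0.9914, 0): ad − bc = (0)(0) − (0.1305)(0.9914) = -0.1294 ≠ 0, so the state is entangled.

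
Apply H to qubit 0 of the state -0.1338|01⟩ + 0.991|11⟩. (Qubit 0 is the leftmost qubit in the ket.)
0.6061|01⟩ - 0.7954|11⟩

H on qubit 0 mixes each pair of kets that differ only in qubit 0: amplitudes (a, b) of (|…0…⟩, |…1…⟩) become ((a + b)/√2, (a − b)/√2). Kets absent from the input have amplitude 0.
(|01⟩, |11⟩): (a, b) = (-0.1338, 0.991) → (0.6061, -0.7954)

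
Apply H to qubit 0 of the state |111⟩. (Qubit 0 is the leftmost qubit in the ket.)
1/√2|011⟩ - 1/√2|111⟩

H on qubit 0 mixes each pair of kets that differ only in qubit 0: amplitudes (a, b) of (|…0…⟩, |…1…⟩) become ((a + b)/√2, (a − b)/√2). Kets absent from the input have amplitude 0.
(|011⟩, |111⟩): (a, b) = (0, 1) → (1/√2, -1/√2)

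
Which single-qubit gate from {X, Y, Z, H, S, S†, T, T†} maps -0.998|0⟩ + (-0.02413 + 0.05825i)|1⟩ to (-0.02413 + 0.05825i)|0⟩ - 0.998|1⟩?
X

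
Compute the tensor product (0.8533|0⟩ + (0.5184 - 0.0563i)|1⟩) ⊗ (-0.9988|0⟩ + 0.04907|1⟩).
-0.8523|00⟩ + 0.04187|01⟩ + (-0.5178 + 0.05623i)|10⟩ + (0.02544 - 0.002763i)|11⟩

amp(|b₁b₂…⟩) = product of the factor amplitudes for bits b₁, b₂, …; only kets whose every factor amplitude is nonzero survive.
|00⟩: (0.8533)(-0.9988) = -0.8523
|01⟩: (0.8533)(0.04907) = 0.04187
|10⟩: (0.5184 - 0.0563i)(-0.9988) = (-0.5178 + 0.05623i)
|11⟩: (0.5184 - 0.0563i)(0.04907) = (0.02544 - 0.002763i)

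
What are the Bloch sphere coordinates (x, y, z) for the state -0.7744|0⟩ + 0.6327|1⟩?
(-0.9799, 0, 0.1994)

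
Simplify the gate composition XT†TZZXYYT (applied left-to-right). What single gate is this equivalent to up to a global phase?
T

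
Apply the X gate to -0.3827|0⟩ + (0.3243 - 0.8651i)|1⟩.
(0.3243 - 0.8651i)|0⟩ - 0.3827|1⟩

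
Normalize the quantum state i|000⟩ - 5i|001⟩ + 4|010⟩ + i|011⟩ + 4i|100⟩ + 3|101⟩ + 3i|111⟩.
0.114i|000⟩ - 0.5698i|001⟩ + 0.4558|010⟩ + 0.114i|011⟩ + 0.4558i|100⟩ + 0.3419|101⟩ + 0.3419i|111⟩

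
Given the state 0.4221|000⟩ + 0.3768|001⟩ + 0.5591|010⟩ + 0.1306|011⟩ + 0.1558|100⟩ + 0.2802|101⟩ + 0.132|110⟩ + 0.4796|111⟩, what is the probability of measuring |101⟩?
0.07851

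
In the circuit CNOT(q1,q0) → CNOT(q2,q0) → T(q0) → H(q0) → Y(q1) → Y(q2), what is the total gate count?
6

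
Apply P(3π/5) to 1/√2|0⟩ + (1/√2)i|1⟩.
1/√2|0⟩ + (-0.6725 - 0.2185i)|1⟩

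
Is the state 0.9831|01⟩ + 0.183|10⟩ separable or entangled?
Entangled

Writing the state as a|00⟩ + b|01⟩ + c|10⟩ + d|11⟩, it is a product state iff ad − bc = 0.
Here (a, b, c, d) = (0, 0.9831, 0.183, 0): ad − bc = (0)(0) − (0.9831)(0.183) = -0.1799 ≠ 0, so the state is entangled.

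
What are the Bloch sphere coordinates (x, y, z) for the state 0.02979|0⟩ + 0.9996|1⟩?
(0.05956, 0, -0.9983)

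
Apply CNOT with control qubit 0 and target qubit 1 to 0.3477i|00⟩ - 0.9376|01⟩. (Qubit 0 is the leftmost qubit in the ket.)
0.3477i|00⟩ - 0.9376|01⟩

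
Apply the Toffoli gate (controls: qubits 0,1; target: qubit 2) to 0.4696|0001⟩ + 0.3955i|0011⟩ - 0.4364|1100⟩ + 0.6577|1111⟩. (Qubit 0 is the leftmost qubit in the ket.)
0.4696|0001⟩ + 0.3955i|0011⟩ + 0.6577|1101⟩ - 0.4364|1110⟩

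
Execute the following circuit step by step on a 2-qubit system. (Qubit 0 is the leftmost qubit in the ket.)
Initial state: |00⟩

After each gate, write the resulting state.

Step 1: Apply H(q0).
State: 1/√2|00⟩ + 1/√2|10⟩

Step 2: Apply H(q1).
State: 1/2|00⟩ + 1/2|01⟩ + 1/2|10⟩ + 1/2|11⟩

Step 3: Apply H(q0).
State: 1/√2|00⟩ + 1/√2|01⟩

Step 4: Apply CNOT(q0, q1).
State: 1/√2|00⟩ + 1/√2|01⟩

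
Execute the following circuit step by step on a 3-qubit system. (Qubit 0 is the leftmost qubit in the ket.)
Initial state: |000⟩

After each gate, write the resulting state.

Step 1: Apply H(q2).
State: 1/√2|000⟩ + 1/√2|001⟩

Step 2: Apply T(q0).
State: 1/√2|000⟩ + 1/√2|001⟩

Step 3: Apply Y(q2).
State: -(1/√2)i|000⟩ + (1/√2)i|001⟩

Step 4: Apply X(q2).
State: (1/√2)i|000⟩ - (1/√2)i|001⟩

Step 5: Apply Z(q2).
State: (1/√2)i|000⟩ + (1/√2)i|001⟩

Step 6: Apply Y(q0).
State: -1/√2|100⟩ - 1/√2|101⟩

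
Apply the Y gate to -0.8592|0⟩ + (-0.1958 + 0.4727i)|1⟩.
(0.4727 + 0.1958i)|0⟩ - 0.8592i|1⟩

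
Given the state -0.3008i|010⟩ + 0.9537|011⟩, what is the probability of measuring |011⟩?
0.9095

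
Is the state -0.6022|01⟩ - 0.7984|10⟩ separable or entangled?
Entangled

Writing the state as a|00⟩ + b|01⟩ + c|10⟩ + d|11⟩, it is a product state iff ad − bc = 0.
Here (a, b, c, d) = (0, -0.6022, -0.7984, 0): ad − bc = (0)(0) − (-0.6022)(-0.7984) = -0.4808 ≠ 0, so the state is entangled.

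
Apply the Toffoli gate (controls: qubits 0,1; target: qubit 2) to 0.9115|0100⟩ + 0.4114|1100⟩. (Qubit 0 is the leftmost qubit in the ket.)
0.9115|0100⟩ + 0.4114|1110⟩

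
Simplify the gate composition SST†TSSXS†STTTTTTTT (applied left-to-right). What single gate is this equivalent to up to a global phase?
X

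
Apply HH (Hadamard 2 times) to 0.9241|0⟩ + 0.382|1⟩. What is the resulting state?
0.9241|0⟩ + 0.382|1⟩

H² = I, so an even number of Hadamards cancels: H^2 = I and the state is unchanged.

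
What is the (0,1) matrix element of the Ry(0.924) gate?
-0.4457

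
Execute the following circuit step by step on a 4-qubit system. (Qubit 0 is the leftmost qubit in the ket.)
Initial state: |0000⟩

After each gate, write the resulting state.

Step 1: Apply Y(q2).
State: i|0010⟩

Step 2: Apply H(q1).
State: (1/√2)i|0010⟩ + (1/√2)i|0110⟩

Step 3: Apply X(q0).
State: (1/√2)i|1010⟩ + (1/√2)i|1110⟩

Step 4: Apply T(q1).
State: (1/√2)i|1010⟩ + (-1/2 + (1/2)i)|1110⟩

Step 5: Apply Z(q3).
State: (1/√2)i|1010⟩ + (-1/2 + (1/2)i)|1110⟩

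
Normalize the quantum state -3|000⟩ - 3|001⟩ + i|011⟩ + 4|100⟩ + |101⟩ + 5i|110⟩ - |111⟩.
-0.381|000⟩ - 0.381|001⟩ + 0.127i|011⟩ + 0.508|100⟩ + 0.127|101⟩ + 0.635i|110⟩ - 0.127|111⟩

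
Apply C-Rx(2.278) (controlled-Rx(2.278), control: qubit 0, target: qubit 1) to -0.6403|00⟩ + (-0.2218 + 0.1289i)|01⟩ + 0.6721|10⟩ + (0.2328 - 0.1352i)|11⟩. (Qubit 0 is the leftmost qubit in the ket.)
-0.6403|00⟩ + (-0.2218 + 0.1289i)|01⟩ + (0.1585 - 0.2114i)|10⟩ + (0.09743 - 0.667i)|11⟩

C-Rx(2.278) leaves the control-|0⟩ kets |00⟩, |01⟩ unchanged and applies Rx(2.278) to qubit 1 on the control-|1⟩ pair (|10⟩, |11⟩).
Rx(2.278) = [[cos(θ/2), −i·sin(θ/2)], [−i·sin(θ/2), cos(θ/2)]]; θ = 2.278, cos(θ/2) ≈ 0.418503, sin(θ/2) ≈ 0.908215.
With a = amp(|10⟩) = 0.6721 and b = amp(|11⟩) = (0.2328 - 0.1352i):
new amp(|10⟩) = (0.418503)·a + (-0.908215i)·b = (0.1585 - 0.2114i)
new amp(|11⟩) = (-0.908215i)·a + (0.418503)·b = (0.09743 - 0.667i)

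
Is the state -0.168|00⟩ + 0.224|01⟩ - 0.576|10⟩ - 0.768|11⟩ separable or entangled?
Entangled

Writing the state as a|00⟩ + b|01⟩ + c|10⟩ + d|11⟩, it is a product state iff ad − bc = 0.
Here (a, b, c, d) = (-0.168, 0.224, -0.576, -0.768): ad − bc = (-0.168)(-0.768) − (0.224)(-0.576) = 0.258 ≠ 0, so the state is entangled.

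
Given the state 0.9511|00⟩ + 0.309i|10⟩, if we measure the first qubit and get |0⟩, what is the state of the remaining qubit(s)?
|0⟩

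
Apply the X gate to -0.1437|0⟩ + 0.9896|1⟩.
0.9896|0⟩ - 0.1437|1⟩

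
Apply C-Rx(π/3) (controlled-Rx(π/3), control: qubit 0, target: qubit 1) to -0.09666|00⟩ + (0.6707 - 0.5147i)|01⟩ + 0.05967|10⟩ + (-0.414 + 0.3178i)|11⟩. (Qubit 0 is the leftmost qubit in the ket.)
-0.09666|00⟩ + (0.6707 - 0.5147i)|01⟩ + (0.2106 + 0.207i)|10⟩ + (-0.3585 + 0.2454i)|11⟩

C-Rx(π/3) leaves the control-|0⟩ kets |00⟩, |01⟩ unchanged and applies Rx(π/3) to qubit 1 on the control-|1⟩ pair (|10⟩, |11⟩).
Rx(π/3) = [[cos(θ/2), −i·sin(θ/2)], [−i·sin(θ/2), cos(θ/2)]]; θ = π/3, cos(θ/2) ≈ 0.866025, sin(θ/2) ≈ 0.5.
With a = amp(|10⟩) = 0.05967 and b = amp(|11⟩) = (-0.414 + 0.3178i):
new amp(|10⟩) = (0.866025)·a + (-0.5i)·b = (0.2106 + 0.207i)
new amp(|11⟩) = (-0.5i)·a + (0.866025)·b = (-0.3585 + 0.2454i)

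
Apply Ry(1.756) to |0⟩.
0.6387|0⟩ + 0.7695|1⟩

Ry(1.756) = [[cos(θ/2), −sin(θ/2)], [sin(θ/2), cos(θ/2)]]; θ = 1.756, cos(θ/2) ≈ 0.638691, sin(θ/2) ≈ 0.769463.
With a = amp(|0⟩) = 1 and b = amp(|1⟩) = 0:
new amp(|0⟩) = (0.638691)·a + (-0.769463)·b = 0.6387
new amp(|1⟩) = (0.769463)·a + (0.638691)·b = 0.7695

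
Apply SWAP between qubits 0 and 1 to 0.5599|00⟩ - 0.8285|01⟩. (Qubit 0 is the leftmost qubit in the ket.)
0.5599|00⟩ - 0.8285|10⟩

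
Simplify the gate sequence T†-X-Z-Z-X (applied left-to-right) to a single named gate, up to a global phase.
T†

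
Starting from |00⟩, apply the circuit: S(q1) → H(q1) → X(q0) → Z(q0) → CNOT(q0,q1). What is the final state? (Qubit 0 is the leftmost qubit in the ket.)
-1/√2|10⟩ - 1/√2|11⟩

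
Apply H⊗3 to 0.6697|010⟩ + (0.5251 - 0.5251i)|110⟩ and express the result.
(0.4224 - 0.1857i)|000⟩ + (0.4224 - 0.1857i)|001⟩ + (-0.4224 + 0.1857i)|010⟩ + (-0.4224 + 0.1857i)|011⟩ + (0.05112 + 0.1857i)|100⟩ + (0.05112 + 0.1857i)|101⟩ + (-0.05112 - 0.1857i)|110⟩ + (-0.05112 - 0.1857i)|111⟩

H⊗3 gives amp(|y⟩) = (1/2√2) Σ_x (−1)^(x·y) amp(|x⟩), where x·y is the number of positions in which both x and y have a 1.
|000⟩: (0.6697 + (0.5251 - 0.5251i))/(2√2) = (0.4224 - 0.1857i)
|001⟩: (0.6697 + (0.5251 - 0.5251i))/(2√2) = (0.4224 - 0.1857i)
|010⟩: (-0.6697 - (0.5251 - 0.5251i))/(2√2) = (-0.4224 + 0.1857i)
|011⟩: (-0.6697 - (0.5251 - 0.5251i))/(2√2) = (-0.4224 + 0.1857i)
|100⟩: (0.6697 - (0.5251 - 0.5251i))/(2√2) = (0.05112 + 0.1857i)
|101⟩: (0.6697 - (0.5251 - 0.5251i))/(2√2) = (0.05112 + 0.1857i)
|110⟩: (-0.6697 + (0.5251 - 0.5251i))/(2√2) = (-0.05112 - 0.1857i)
|111⟩: (-0.6697 + (0.5251 - 0.5251i))/(2√2) = (-0.05112 - 0.1857i)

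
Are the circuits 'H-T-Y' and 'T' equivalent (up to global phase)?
No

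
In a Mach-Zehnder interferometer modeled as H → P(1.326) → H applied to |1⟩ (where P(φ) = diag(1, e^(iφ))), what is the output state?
(0.3788 - 0.4851i)|0⟩ + (0.6212 + 0.4851i)|1⟩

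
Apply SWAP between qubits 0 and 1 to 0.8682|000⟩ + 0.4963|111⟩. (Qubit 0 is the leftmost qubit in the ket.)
0.8682|000⟩ + 0.4963|111⟩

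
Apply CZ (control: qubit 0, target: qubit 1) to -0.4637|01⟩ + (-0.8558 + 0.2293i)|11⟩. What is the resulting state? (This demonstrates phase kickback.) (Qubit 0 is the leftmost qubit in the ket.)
-0.4637|01⟩ + (0.8558 - 0.2293i)|11⟩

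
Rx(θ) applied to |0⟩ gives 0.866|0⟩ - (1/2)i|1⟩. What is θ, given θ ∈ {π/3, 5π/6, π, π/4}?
π/3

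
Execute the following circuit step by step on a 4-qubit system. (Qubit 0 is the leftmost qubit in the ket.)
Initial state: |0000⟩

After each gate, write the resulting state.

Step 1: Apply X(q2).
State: |0010⟩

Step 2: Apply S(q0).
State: |0010⟩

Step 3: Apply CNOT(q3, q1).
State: |0010⟩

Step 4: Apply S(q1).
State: |0010⟩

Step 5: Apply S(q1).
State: |0010⟩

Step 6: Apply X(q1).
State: |0110⟩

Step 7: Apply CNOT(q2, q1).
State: |0010⟩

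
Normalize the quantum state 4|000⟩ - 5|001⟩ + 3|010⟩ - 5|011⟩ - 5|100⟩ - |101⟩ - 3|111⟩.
0.3814|000⟩ - 0.4767|001⟩ + 0.286|010⟩ - 0.4767|011⟩ - 0.4767|100⟩ - 0.09535|101⟩ - 0.286|111⟩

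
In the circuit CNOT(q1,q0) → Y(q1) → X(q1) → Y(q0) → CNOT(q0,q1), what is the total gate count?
5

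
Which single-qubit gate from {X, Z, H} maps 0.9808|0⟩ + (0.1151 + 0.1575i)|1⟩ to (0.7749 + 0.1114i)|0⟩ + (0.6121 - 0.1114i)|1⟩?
H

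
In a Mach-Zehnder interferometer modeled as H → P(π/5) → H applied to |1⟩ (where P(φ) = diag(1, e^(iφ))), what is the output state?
(0.09549 - 0.2939i)|0⟩ + (0.9045 + 0.2939i)|1⟩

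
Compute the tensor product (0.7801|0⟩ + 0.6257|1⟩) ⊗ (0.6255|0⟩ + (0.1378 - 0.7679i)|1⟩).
0.488|00⟩ + (0.1075 - 0.599i)|01⟩ + 0.3914|10⟩ + (0.08622 - 0.4805i)|11⟩

amp(|b₁b₂…⟩) = product of the factor amplitudes for bits b₁, b₂, …; only kets whose every factor amplitude is nonzero survive.
|00⟩: (0.7801)(0.6255) = 0.488
|01⟩: (0.7801)(0.1378 - 0.7679i) = (0.1075 - 0.599i)
|10⟩: (0.6257)(0.6255) = 0.3914
|11⟩: (0.6257)(0.1378 - 0.7679i) = (0.08622 - 0.4805i)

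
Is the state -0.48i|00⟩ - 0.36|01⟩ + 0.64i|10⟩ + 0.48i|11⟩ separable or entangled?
Entangled

Writing the state as a|00⟩ + b|01⟩ + c|10⟩ + d|11⟩, it is a product state iff ad − bc = 0.
Here (a, b, c, d) = (-0.48i, -0.36, 0.64i, 0.48i): ad − bc = (-0.48i)(0.48i) − (-0.36)(0.64i) = (0.2304 + 0.2304i) ≠ 0, so the state is entangled.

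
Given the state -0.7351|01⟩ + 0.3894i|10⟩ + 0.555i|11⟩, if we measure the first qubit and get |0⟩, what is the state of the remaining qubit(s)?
-|1⟩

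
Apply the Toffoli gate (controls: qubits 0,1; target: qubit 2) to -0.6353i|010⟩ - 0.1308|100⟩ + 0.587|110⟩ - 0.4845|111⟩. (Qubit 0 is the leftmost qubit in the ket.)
-0.6353i|010⟩ - 0.1308|100⟩ - 0.4845|110⟩ + 0.587|111⟩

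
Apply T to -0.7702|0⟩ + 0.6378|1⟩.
-0.7702|0⟩ + (0.451 + 0.451i)|1⟩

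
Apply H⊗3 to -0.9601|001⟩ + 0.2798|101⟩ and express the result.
-0.2405|000⟩ + 0.2405|001⟩ - 0.2405|010⟩ + 0.2405|011⟩ - 0.4384|100⟩ + 0.4384|101⟩ - 0.4384|110⟩ + 0.4384|111⟩

H⊗3 gives amp(|y⟩) = (1/2√2) Σ_x (−1)^(x·y) amp(|x⟩), where x·y is the number of positions in which both x and y have a 1.
|000⟩: (-0.9601 + 0.2798)/(2√2) = -0.2405
|001⟩: (0.9601 - 0.2798)/(2√2) = 0.2405
|010⟩: (-0.9601 + 0.2798)/(2√2) = -0.2405
|011⟩: (0.9601 - 0.2798)/(2√2) = 0.2405
|100⟩: (-0.9601 - 0.2798)/(2√2) = -0.4384
|101⟩: (0.9601 + 0.2798)/(2√2) = 0.4384
|110⟩: (-0.9601 - 0.2798)/(2√2) = -0.4384
|111⟩: (0.9601 + 0.2798)/(2√2) = 0.4384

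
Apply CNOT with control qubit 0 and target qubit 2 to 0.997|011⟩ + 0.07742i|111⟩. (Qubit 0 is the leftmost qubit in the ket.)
0.997|011⟩ + 0.07742i|110⟩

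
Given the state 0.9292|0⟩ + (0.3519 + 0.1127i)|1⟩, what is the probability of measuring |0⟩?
0.8634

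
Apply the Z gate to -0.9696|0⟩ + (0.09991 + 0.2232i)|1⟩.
-0.9696|0⟩ + (-0.09991 - 0.2232i)|1⟩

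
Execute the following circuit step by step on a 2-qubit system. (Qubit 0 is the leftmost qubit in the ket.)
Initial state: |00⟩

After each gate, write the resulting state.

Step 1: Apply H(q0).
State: 1/√2|00⟩ + 1/√2|10⟩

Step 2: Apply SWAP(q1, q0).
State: 1/√2|00⟩ + 1/√2|01⟩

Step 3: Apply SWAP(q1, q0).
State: 1/√2|00⟩ + 1/√2|10⟩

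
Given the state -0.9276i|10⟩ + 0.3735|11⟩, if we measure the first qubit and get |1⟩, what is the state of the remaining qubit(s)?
-0.9276i|0⟩ + 0.3735|1⟩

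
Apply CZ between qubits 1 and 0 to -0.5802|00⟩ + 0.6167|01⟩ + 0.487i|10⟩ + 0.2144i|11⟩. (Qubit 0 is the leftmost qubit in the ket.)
-0.5802|00⟩ + 0.6167|01⟩ + 0.487i|10⟩ - 0.2144i|11⟩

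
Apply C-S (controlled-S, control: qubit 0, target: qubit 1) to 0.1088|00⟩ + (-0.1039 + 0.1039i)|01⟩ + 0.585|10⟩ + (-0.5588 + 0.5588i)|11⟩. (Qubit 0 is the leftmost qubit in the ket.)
0.1088|00⟩ + (-0.1039 + 0.1039i)|01⟩ + 0.585|10⟩ + (-0.5588 - 0.5588i)|11⟩

C-S leaves the control-|0⟩ kets |00⟩, |01⟩ unchanged and applies S to qubit 1 on the control-|1⟩ pair (|10⟩, |11⟩).
S = [[1, 0], [0, i]].
With a = amp(|10⟩) = 0.585 and b = amp(|11⟩) = (-0.5588 + 0.5588i):
new amp(|10⟩) = (1)·a = 0.585
new amp(|11⟩) = (i)·b = (-0.5588 - 0.5588i)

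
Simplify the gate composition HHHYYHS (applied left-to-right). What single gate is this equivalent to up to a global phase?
S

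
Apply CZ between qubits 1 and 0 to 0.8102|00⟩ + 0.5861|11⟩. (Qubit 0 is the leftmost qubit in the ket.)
0.8102|00⟩ - 0.5861|11⟩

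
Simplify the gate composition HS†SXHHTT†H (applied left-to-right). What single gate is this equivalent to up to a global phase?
Z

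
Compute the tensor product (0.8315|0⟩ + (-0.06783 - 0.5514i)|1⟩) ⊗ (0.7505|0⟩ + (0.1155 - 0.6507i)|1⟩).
0.624|00⟩ + (0.09604 - 0.5411i)|01⟩ + (-0.05091 - 0.4138i)|10⟩ + (-0.3666 - 0.01955i)|11⟩

amp(|b₁b₂…⟩) = product of the factor amplitudes for bits b₁, b₂, …; only kets whose every factor amplitude is nonzero survive.
|00⟩: (0.8315)(0.7505) = 0.624
|01⟩: (0.8315)(0.1155 - 0.6507i) = (0.09604 - 0.5411i)
|10⟩: (-0.06783 - 0.5514i)(0.7505) = (-0.05091 - 0.4138i)
|11⟩: (-0.06783 - 0.5514i)(0.1155 - 0.6507i) = (-0.3666 - 0.01955i)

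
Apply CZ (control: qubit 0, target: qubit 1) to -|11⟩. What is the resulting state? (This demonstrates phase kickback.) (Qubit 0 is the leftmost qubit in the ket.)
|11⟩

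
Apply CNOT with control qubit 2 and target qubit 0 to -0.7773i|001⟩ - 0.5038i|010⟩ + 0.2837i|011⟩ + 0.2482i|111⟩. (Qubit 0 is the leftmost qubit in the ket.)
-0.5038i|010⟩ + 0.2482i|011⟩ - 0.7773i|101⟩ + 0.2837i|111⟩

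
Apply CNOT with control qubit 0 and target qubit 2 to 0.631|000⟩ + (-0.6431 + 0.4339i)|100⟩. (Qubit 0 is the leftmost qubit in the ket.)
0.631|000⟩ + (-0.6431 + 0.4339i)|101⟩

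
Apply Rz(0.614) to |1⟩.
(0.9532 + 0.3022i)|1⟩

Rz(0.614) = [[e^(−iθ/2), 0], [0, e^(iθ/2)]] with e^(±iθ/2) = cos(θ/2) ± i·sin(θ/2); θ = 0.614, cos(θ/2) ≈ 0.953244, sin(θ/2) ≈ 0.3022.
With a = amp(|0⟩) = 0 and b = amp(|1⟩) = 1:
new amp(|0⟩) = (0.953244 - 0.3022i)·a = 0
new amp(|1⟩) = (0.953244 + 0.3022i)·b = (0.9532 + 0.3022i)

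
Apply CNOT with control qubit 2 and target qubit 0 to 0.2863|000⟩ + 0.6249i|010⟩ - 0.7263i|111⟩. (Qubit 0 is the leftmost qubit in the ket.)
0.2863|000⟩ + 0.6249i|010⟩ - 0.7263i|011⟩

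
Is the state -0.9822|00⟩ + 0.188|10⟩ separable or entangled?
Separable

Writing the state as a|00⟩ + b|01⟩ + c|10⟩ + d|11⟩, it is a product state iff ad − bc = 0.
Here (a, b, c, d) = (-0.9822, 0, 0.188, 0): ad − bc = (-0.9822)(0) − (0)(0.188) = 0, so the state is separable.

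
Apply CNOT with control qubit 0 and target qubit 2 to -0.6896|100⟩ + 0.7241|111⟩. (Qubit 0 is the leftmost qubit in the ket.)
-0.6896|101⟩ + 0.7241|110⟩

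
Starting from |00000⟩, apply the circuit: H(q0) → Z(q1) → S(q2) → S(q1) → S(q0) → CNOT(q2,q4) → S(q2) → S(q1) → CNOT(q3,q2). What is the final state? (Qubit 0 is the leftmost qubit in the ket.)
1/√2|00000⟩ + (1/√2)i|10000⟩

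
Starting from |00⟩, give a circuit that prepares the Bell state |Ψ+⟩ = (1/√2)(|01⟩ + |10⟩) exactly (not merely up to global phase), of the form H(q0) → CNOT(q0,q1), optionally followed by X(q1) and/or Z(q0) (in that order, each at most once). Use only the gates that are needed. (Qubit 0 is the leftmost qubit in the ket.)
H(q0) → CNOT(q0,q1) → X(q1)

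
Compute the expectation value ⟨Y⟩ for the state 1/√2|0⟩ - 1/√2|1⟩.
0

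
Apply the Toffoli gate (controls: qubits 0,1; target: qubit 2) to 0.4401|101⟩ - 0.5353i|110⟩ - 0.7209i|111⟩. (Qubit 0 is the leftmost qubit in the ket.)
0.4401|101⟩ - 0.7209i|110⟩ - 0.5353i|111⟩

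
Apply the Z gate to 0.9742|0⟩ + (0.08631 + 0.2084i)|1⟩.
0.9742|0⟩ + (-0.08631 - 0.2084i)|1⟩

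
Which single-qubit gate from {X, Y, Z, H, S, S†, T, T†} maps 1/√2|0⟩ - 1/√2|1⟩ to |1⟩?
H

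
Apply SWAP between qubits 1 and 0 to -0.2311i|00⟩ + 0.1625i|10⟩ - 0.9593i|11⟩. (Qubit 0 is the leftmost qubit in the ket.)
-0.2311i|00⟩ + 0.1625i|01⟩ - 0.9593i|11⟩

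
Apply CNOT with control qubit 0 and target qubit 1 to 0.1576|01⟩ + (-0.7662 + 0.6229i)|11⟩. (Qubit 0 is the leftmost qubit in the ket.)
0.1576|01⟩ + (-0.7662 + 0.6229i)|10⟩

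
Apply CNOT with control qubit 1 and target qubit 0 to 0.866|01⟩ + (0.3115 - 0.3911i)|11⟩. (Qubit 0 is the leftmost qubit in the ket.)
(0.3115 - 0.3911i)|01⟩ + 0.866|11⟩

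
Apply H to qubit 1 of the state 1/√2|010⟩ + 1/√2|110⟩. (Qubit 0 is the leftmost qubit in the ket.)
1/2|000⟩ - 1/2|010⟩ + 1/2|100⟩ - 1/2|110⟩

H on qubit 1 mixes each pair of kets that differ only in qubit 1: amplitudes (a, b) of (|…0…⟩, |…1…⟩) become ((a + b)/√2, (a − b)/√2). Kets absent from the input have amplitude 0.
(|000⟩, |010⟩): (a, b) = (0, 1/√2) → (1/2, -1/2)
(|100⟩, |110⟩): (a, b) = (0, 1/√2) → (1/2, -1/2)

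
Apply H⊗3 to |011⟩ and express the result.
1/√8|000⟩ - 1/√8|001⟩ - 1/√8|010⟩ + 1/√8|011⟩ + 1/√8|100⟩ - 1/√8|101⟩ - 1/√8|110⟩ + 1/√8|111⟩

H⊗3 gives amp(|y⟩) = (1/2√2) Σ_x (−1)^(x·y) amp(|x⟩), where x·y is the number of positions in which both x and y have a 1.
|000⟩: (1)/(2√2) = 1/√8
|001⟩: (-1)/(2√2) = -1/√8
|010⟩: (-1)/(2√2) = -1/√8
|011⟩: (1)/(2√2) = 1/√8
|100⟩: (1)/(2√2) = 1/√8
|101⟩: (-1)/(2√2) = -1/√8
|110⟩: (-1)/(2√2) = -1/√8
|111⟩: (1)/(2√2) = 1/√8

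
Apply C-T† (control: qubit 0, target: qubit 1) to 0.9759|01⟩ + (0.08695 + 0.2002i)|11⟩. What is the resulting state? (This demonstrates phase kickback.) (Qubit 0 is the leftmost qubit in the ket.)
0.9759|01⟩ + (0.203 + 0.08008i)|11⟩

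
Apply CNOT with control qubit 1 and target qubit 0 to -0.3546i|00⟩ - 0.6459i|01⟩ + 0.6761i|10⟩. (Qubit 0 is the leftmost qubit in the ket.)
-0.3546i|00⟩ + 0.6761i|10⟩ - 0.6459i|11⟩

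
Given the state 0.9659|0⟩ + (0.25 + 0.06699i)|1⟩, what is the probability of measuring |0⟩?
0.933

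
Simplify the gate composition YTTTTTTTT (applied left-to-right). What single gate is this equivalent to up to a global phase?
Y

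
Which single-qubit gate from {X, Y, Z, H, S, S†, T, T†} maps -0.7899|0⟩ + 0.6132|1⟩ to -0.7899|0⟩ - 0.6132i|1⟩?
S†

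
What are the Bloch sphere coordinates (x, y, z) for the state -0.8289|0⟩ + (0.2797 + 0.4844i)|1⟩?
(-0.4637, -0.803, 0.3742)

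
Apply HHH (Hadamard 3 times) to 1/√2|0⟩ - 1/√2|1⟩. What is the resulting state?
|1⟩

H² = I, so H^3 = H: a single Hadamard. With (a, b) = (1/√2, -1/√2), H gives ((a + b)/√2, (a − b)/√2) = (0, 1).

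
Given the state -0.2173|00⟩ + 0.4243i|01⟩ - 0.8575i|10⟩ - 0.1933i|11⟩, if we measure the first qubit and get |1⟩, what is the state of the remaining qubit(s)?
-0.9755i|0⟩ - 0.2199i|1⟩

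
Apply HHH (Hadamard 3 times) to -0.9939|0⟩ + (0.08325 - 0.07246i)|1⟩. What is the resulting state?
(-0.6439 - 0.05124i)|0⟩ + (-0.7617 + 0.05124i)|1⟩

H² = I, so H^3 = H: a single Hadamard. With (a, b) = (-0.9939, (0.08325 - 0.07246i)), H gives ((a + b)/√2, (a − b)/√2) = ((-0.6439 - 0.05124i), (-0.7617 + 0.05124i)).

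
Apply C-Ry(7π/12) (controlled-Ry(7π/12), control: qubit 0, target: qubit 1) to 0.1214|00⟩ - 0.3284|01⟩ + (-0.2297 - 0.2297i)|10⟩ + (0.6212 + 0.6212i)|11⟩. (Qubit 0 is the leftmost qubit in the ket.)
0.1214|00⟩ - 0.3284|01⟩ + (-0.6327 - 0.6327i)|10⟩ + (0.1959 + 0.1959i)|11⟩

C-Ry(7π/12) leaves the control-|0⟩ kets |00⟩, |01⟩ unchanged and applies Ry(7π/12) to qubit 1 on the control-|1⟩ pair (|10⟩, |11⟩).
Ry(7π/12) = [[cos(θ/2), −sin(θ/2)], [sin(θ/2), cos(θ/2)]]; θ = 7π/12, cos(θ/2) ≈ 0.608761, sin(θ/2) ≈ 0.793353.
With a = amp(|10⟩) = (-0.2297 - 0.2297i) and b = amp(|11⟩) = (0.6212 + 0.6212i):
new amp(|10⟩) = (0.608761)·a + (-0.793353)·b = (-0.6327 - 0.6327i)
new amp(|11⟩) = (0.793353)·a + (0.608761)·b = (0.1959 + 0.1959i)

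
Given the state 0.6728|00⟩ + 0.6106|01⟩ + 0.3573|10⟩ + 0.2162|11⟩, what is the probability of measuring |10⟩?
0.1277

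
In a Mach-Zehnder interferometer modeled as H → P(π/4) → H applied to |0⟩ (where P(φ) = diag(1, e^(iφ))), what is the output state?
(0.8536 + (1/√8)i)|0⟩ + (0.1464 - (1/√8)i)|1⟩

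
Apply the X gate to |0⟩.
|1⟩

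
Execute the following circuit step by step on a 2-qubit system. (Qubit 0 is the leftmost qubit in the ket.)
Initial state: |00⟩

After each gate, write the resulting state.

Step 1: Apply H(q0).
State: 1/√2|00⟩ + 1/√2|10⟩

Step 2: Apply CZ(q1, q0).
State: 1/√2|00⟩ + 1/√2|10⟩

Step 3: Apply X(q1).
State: 1/√2|01⟩ + 1/√2|11⟩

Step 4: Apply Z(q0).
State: 1/√2|01⟩ - 1/√2|11⟩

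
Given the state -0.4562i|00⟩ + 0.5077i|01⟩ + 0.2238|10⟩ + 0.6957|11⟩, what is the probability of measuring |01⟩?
0.2578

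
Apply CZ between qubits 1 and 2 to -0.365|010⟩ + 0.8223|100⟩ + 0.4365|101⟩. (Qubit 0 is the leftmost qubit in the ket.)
-0.365|010⟩ + 0.8223|100⟩ + 0.4365|101⟩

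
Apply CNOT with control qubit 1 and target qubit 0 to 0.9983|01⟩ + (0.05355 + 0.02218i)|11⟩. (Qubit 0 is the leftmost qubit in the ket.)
(0.05355 + 0.02218i)|01⟩ + 0.9983|11⟩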